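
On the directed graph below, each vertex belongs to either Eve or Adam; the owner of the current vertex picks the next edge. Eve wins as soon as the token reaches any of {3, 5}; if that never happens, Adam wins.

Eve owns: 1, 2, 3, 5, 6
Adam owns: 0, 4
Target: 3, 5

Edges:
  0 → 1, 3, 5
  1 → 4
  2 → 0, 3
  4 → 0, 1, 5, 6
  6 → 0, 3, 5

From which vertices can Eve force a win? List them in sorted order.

2, 3, 5, 6

A0 = {3, 5}
A1: add {2, 6} — 2 (Eve) has 2→3; 6 (Eve) has 6→3.
A2 = A1; e.g. 0 (Adam) can still go to 1. Fixed point.
Eve's winning region = {2, 3, 5, 6}.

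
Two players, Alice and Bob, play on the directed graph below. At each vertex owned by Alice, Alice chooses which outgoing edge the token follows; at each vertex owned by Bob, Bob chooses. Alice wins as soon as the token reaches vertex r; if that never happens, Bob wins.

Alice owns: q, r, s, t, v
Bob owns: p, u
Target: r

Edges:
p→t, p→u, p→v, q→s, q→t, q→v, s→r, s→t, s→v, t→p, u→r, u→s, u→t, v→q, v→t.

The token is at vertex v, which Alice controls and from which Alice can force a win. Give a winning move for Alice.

A0 = {r}
A1: add {s} — s (Alice) has s→r.
A2: add {q} — q (Alice) has q→s.
A3: add {v} — v (Alice) has v→q.
A4 = A3; e.g. p (Bob) can still go to t. Fixed point.
From v, successor q is in the attractor (rank 2); the other successor t is not.

q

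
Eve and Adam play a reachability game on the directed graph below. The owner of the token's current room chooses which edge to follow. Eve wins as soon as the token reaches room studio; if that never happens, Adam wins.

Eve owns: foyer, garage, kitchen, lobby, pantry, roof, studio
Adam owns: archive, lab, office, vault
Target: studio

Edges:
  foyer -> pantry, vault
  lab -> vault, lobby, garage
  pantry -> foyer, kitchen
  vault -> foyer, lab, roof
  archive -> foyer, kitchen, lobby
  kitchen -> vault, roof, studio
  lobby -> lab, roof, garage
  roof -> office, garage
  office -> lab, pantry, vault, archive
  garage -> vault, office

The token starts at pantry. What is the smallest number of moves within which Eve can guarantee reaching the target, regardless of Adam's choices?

A0 = {studio}
A1: add {kitchen} — kitchen (Eve) has kitchen→studio.
A2: add {pantry} — pantry (Eve) has pantry→kitchen.
pantry enters the attractor at level 2, so Eve can force the target in 2 moves from there.

2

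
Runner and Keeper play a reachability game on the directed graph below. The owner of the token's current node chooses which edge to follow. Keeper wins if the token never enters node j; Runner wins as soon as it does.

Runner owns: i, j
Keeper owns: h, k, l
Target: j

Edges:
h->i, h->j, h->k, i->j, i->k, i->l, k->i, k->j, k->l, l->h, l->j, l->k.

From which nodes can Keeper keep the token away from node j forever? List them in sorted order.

h, k, l

A0 = {j}
A1: add {i} — i (Runner) has i→j.
A2 = A1; e.g. h (Keeper) can still go to k. Fixed point.
Runner's attractor = {i, j}; Keeper avoids the target exactly from the complement.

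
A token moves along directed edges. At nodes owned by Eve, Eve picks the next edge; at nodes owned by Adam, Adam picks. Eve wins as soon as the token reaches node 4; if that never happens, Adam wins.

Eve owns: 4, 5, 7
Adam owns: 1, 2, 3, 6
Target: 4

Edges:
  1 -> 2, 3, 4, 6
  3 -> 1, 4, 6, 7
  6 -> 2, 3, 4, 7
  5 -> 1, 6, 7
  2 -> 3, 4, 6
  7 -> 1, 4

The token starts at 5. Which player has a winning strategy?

Eve

A0 = {4}
A1: add {7} — 7 (Eve) has 7→4.
A2: add {5} — 5 (Eve) has 5→7.
A3 = A2; e.g. 1 (Adam) can still go to 2. Fixed point.
5 ∈ A2, so Eve can force the target.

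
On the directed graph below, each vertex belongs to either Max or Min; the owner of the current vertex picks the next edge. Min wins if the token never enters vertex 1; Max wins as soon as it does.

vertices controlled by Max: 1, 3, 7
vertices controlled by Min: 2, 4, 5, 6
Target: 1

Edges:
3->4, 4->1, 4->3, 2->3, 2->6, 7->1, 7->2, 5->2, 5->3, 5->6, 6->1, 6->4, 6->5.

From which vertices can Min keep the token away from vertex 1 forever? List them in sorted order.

2, 3, 4, 5, 6

A0 = {1}
A1: add {7} — 7 (Max) has 7→1.
A2 = A1; e.g. 2 (Min) can still go to 3. Fixed point.
Max's attractor = {1, 7}; Min avoids the target exactly from the complement.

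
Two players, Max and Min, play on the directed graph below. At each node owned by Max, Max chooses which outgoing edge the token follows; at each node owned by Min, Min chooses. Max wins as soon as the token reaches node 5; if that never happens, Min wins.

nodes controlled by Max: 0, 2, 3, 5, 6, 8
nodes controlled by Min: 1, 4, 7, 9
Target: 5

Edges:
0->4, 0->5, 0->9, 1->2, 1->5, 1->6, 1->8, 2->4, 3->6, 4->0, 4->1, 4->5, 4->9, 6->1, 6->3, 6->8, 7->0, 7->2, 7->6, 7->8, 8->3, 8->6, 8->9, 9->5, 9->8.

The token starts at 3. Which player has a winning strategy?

Min

A0 = {5}
A1: add {0} — 0 (Max) has 0→5.
A2 = A1; e.g. 1 (Min) can still go to 2. Fixed point.
3 never enters the attractor, so Min can avoid the target forever.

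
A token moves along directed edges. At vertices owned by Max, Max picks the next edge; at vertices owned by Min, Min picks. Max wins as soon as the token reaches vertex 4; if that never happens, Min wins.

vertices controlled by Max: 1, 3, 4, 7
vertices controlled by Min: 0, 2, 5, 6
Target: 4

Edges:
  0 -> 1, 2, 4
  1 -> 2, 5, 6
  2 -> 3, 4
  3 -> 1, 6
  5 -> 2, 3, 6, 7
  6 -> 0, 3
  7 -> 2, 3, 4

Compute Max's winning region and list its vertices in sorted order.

4, 7

A0 = {4}
A1: add {7} — 7 (Max) has 7→4.
A2 = A1; e.g. 0 (Min) can still go to 1. Fixed point.
Max's winning region = {4, 7}.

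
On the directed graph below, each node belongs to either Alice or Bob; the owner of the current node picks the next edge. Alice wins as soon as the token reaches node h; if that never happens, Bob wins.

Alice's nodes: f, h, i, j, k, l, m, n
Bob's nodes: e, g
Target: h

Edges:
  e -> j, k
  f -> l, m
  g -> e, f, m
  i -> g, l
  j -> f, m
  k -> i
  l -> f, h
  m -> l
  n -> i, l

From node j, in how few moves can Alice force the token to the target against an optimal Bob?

A0 = {h}
A1: add {l} — l (Alice) has l→h.
A2: add {f, i, m, n} — f (Alice) has f→l; i (Alice) has i→l; m (Alice) has m→l; n (Alice) has n→l.
A3: add {j, k} — j (Alice) has j→f; k (Alice) has k→i.
j enters the attractor at level 3, so Alice can force the target in 3 moves from there.

3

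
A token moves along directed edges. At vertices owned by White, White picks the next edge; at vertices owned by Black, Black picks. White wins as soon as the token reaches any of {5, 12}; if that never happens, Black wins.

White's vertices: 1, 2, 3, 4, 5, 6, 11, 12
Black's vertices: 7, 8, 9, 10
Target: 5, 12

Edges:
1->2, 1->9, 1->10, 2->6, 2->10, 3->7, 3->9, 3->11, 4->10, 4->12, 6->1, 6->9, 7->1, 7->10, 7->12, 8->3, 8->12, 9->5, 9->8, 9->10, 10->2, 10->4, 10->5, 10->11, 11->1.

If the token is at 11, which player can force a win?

Black

A0 = {5, 12}
A1: add {4} — 4 (White) has 4→12.
A2 = A1; e.g. 1 (White) has no edge into A1. Fixed point.
11 never enters the attractor, so Black can avoid the target forever.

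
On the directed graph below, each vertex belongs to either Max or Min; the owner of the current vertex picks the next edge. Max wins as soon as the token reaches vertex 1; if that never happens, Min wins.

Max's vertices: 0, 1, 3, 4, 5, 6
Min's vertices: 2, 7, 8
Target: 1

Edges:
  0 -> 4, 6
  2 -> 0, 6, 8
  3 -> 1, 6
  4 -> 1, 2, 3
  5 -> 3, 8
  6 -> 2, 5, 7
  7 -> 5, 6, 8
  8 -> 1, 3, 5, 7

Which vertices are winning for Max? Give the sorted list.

A0 = {1}
A1: add {3, 4} — 3 (Max) has 3→1; 4 (Max) has 4→1.
A2: add {0, 5} — 0 (Max) has 0→4; 5 (Max) has 5→3.
A3: add {6} — 6 (Max) has 6→5.
A4 = A3; e.g. 2 (Min) can still go to 8. Fixed point.
Max's winning region = {0, 1, 3, 4, 5, 6}.

0, 1, 3, 4, 5, 6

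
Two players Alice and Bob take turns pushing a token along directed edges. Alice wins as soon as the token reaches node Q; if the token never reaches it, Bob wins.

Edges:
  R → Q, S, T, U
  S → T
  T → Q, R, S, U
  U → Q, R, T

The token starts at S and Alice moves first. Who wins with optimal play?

Track states (vertex, player-to-move).
A0 = {(Q,Alice), (Q,Bob)}
A1: add {(R,Alice), (T,Alice), (U,Alice)}.
A2: add {(S,Bob), (U,Bob)}.
A3 = A2; e.g. (R,Bob) stays out. (S,Alice) never enters ⇒ Bob avoids the target.

Bob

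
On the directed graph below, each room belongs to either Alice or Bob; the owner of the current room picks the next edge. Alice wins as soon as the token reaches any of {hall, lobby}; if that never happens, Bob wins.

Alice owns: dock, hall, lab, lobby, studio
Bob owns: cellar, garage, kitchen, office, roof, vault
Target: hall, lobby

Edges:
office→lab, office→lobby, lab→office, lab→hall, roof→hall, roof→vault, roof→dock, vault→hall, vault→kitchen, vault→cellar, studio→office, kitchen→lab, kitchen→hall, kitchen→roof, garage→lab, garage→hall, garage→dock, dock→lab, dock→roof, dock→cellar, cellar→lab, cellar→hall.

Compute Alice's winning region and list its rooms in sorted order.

cellar, dock, garage, hall, lab, lobby, office, studio

A0 = {hall, lobby}
A1: add {lab} — lab (Alice) has lab→hall.
A2: add {cellar, dock, office} — office (Bob): all of {lab, lobby} already in; dock (Alice) has dock→lab; cellar (Bob): all of {lab, hall} already in.
A3: add {garage, studio} — studio (Alice) has studio→office; garage (Bob): all of {lab, hall, dock} already in.
A4 = A3; e.g. roof (Bob) can still go to vault. Fixed point.
Alice's winning region = {cellar, dock, garage, hall, lab, lobby, office, studio}.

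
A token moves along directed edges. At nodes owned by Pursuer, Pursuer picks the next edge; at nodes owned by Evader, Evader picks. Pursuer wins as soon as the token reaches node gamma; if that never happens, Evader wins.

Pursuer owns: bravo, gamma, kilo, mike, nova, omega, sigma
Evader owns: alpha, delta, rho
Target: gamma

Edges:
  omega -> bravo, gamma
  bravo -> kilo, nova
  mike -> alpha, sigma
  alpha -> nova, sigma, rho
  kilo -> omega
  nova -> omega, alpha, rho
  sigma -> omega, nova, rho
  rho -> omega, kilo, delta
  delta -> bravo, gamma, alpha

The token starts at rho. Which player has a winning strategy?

A0 = {gamma}
A1: add {omega} — omega (Pursuer) has omega→gamma.
A2: add {kilo, nova, sigma} — kilo (Pursuer) has kilo→omega; nova (Pursuer) has nova→omega; sigma (Pursuer) has sigma→omega.
A3: add {bravo, mike} — bravo (Pursuer) has bravo→kilo; mike (Pursuer) has mike→sigma.
A4 = A3; e.g. alpha (Evader) can still go to rho. Fixed point.
rho never enters the attractor, so Evader can avoid the target forever.

Evader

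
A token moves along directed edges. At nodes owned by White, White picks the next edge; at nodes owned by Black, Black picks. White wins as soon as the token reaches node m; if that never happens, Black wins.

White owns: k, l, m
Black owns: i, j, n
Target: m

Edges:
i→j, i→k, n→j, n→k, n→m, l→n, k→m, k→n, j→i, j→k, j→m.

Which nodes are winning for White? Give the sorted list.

A0 = {m}
A1: add {k} — k (White) has k→m.
A2 = A1; e.g. i (Black) can still go to j. Fixed point.
White's winning region = {k, m}.

k, m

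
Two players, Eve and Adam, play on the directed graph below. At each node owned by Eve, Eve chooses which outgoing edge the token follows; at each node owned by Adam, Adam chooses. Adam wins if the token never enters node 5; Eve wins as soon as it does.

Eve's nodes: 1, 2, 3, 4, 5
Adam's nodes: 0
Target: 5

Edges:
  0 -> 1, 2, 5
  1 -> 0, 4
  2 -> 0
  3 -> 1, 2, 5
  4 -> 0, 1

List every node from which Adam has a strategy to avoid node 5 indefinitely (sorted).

0, 1, 2, 4

A0 = {5}
A1: add {3} — 3 (Eve) has 3→5.
A2 = A1; e.g. 0 (Adam) can still go to 1. Fixed point.
Eve's attractor = {3, 5}; Adam avoids the target exactly from the complement.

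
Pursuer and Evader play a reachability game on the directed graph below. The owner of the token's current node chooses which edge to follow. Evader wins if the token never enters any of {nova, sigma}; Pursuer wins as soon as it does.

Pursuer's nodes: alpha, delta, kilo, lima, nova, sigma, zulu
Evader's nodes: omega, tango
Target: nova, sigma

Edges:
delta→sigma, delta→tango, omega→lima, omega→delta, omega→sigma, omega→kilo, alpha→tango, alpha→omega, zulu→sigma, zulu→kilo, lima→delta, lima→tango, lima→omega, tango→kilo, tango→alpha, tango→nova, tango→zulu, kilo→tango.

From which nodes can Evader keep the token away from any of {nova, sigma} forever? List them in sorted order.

A0 = {nova, sigma}
A1: add {delta, zulu} — delta (Pursuer) has delta→sigma; zulu (Pursuer) has zulu→sigma.
A2: add {lima} — lima (Pursuer) has lima→delta.
A3 = A2; e.g. kilo (Pursuer) has no edge into A2. Fixed point.
Pursuer's attractor = {delta, lima, nova, sigma, zulu}; Evader avoids the target exactly from the complement.

alpha, kilo, omega, tango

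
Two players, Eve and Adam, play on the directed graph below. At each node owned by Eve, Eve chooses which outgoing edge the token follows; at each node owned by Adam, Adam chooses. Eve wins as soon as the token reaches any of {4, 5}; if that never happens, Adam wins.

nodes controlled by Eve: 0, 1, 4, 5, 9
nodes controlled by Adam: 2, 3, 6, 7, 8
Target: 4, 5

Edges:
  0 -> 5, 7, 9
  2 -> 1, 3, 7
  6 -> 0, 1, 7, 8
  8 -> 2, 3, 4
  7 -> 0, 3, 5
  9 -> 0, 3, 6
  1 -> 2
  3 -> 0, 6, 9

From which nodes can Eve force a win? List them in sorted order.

A0 = {4, 5}
A1: add {0} — 0 (Eve) has 0→5.
A2: add {9} — 9 (Eve) has 9→0.
A3 = A2; e.g. 1 (Eve) has no edge into A2. Fixed point.
Eve's winning region = {0, 4, 5, 9}.

0, 4, 5, 9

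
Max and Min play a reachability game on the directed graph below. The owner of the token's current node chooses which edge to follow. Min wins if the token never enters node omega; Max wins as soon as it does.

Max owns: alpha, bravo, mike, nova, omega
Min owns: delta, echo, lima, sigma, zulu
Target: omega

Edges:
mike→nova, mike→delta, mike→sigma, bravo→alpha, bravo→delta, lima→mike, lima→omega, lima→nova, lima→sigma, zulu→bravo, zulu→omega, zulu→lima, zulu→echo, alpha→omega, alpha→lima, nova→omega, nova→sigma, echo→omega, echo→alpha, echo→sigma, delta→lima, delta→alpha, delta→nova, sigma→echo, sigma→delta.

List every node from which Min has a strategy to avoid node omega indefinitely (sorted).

A0 = {omega}
A1: add {alpha, nova} — alpha (Max) has alpha→omega; nova (Max) has nova→omega.
A2: add {bravo, mike} — mike (Max) has mike→nova; bravo (Max) has bravo→alpha.
A3 = A2; e.g. lima (Min) can still go to sigma. Fixed point.
Max's attractor = {alpha, bravo, mike, nova, omega}; Min avoids the target exactly from the complement.

delta, echo, lima, sigma, zulu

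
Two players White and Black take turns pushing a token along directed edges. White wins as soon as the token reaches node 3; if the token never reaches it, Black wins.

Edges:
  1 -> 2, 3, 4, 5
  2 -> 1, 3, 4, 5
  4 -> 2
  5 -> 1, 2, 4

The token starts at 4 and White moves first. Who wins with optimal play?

Track states (vertex, player-to-move).
A0 = {(3,White), (3,Black)}
A1: add {(1,White), (2,White)}.
A2: add {(4,Black)}.
A3: add {(5,White)}.
A4 = A3; e.g. (1,Black) stays out. (4,White) never enters ⇒ Black avoids the target.

Black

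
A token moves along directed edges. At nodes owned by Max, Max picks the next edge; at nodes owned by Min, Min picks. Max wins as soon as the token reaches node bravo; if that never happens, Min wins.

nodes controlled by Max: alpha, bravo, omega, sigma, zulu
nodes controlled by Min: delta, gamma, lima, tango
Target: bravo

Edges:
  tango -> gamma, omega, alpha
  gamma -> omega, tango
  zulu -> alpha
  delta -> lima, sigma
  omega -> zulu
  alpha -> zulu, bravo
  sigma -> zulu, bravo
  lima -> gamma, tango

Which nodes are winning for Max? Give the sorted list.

alpha, bravo, omega, sigma, zulu

A0 = {bravo}
A1: add {alpha, sigma} — alpha (Max) has alpha→bravo; sigma (Max) has sigma→bravo.
A2: add {zulu} — zulu (Max) has zulu→alpha.
A3: add {omega} — omega (Max) has omega→zulu.
A4 = A3; e.g. gamma (Min) can still go to tango. Fixed point.
Max's winning region = {alpha, bravo, omega, sigma, zulu}.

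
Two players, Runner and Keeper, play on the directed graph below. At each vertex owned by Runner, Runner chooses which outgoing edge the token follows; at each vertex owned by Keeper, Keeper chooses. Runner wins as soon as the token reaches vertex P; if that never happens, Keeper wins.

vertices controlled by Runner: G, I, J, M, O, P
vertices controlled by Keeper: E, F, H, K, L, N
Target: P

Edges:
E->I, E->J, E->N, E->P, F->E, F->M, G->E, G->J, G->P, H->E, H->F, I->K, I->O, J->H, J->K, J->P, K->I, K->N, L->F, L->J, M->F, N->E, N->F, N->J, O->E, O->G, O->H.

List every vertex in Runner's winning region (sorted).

A0 = {P}
A1: add {G, J} — G (Runner) has G→P; J (Runner) has J→P.
A2: add {O} — O (Runner) has O→G.
A3: add {I} — I (Runner) has I→O.
A4 = A3; e.g. E (Keeper) can still go to N. Fixed point.
Runner's winning region = {G, I, J, O, P}.

G, I, J, O, P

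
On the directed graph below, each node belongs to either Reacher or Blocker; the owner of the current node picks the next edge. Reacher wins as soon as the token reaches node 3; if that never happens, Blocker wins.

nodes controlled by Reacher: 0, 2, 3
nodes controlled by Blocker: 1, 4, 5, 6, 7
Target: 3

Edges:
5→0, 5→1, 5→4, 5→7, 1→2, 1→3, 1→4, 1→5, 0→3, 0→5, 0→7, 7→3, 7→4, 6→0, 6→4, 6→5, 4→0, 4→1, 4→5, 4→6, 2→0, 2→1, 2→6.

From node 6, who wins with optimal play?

A0 = {3}
A1: add {0} — 0 (Reacher) has 0→3.
A2: add {2} — 2 (Reacher) has 2→0.
A3 = A2; e.g. 1 (Blocker) can still go to 4. Fixed point.
6 never enters the attractor, so Blocker can avoid the target forever.

Blocker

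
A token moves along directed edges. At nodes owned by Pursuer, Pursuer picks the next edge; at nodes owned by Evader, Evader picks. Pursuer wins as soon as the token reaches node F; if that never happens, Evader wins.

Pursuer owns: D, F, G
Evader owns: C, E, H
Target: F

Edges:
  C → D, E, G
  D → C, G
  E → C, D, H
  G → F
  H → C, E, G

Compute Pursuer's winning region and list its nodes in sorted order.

D, F, G

A0 = {F}
A1: add {G} — G (Pursuer) has G→F.
A2: add {D} — D (Pursuer) has D→G.
A3 = A2; e.g. C (Evader) can still go to E. Fixed point.
Pursuer's winning region = {D, F, G}.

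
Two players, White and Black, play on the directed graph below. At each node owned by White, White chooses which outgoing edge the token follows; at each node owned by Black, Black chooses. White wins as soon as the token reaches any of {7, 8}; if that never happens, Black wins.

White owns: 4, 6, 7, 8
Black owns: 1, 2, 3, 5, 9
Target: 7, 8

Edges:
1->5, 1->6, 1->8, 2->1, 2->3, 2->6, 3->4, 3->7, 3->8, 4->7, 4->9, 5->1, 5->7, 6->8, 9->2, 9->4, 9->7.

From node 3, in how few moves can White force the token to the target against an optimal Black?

2

A0 = {7, 8}
A1: add {4, 6} — 4 (White) has 4→7; 6 (White) has 6→8.
A2: add {3} — 3 (Black): all of {4, 7, 8} already in.
A3 = A2; e.g. 1 (Black) can still go to 5. Fixed point.
3 enters the attractor at level 2, so White can force the target in 2 moves from there.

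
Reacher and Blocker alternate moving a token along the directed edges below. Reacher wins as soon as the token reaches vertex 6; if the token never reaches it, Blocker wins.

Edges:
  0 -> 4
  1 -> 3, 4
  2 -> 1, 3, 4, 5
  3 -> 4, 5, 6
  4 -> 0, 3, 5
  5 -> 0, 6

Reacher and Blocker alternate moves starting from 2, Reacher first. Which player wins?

Track states (vertex, player-to-move).
A0 = {(6,Reacher), (6,Blocker)}
A1: add {(3,Reacher), (5,Reacher)}.
A2 = A1; e.g. (0,Reacher) stays out. (2,Reacher) never enters ⇒ Blocker avoids the target.

Blocker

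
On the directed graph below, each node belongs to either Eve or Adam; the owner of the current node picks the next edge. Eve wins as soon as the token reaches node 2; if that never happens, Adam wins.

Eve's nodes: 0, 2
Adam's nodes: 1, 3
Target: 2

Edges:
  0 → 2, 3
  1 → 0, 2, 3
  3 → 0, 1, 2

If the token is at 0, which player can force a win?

A0 = {2}
A1: add {0} — 0 (Eve) has 0→2.
A2 = A1; e.g. 1 (Adam) can still go to 3. Fixed point.
0 ∈ A1, so Eve can force the target.

Eve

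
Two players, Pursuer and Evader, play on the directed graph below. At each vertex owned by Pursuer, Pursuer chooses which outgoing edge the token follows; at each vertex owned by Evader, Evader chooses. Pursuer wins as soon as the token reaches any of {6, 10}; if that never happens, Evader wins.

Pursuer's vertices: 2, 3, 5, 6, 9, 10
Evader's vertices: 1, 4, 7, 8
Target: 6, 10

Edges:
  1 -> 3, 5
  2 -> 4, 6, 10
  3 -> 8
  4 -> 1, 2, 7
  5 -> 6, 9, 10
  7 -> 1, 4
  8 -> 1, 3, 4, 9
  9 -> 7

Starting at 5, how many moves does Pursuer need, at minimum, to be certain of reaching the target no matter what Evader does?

A0 = {6, 10}
A1: add {2, 5} — 2 (Pursuer) has 2→6; 5 (Pursuer) has 5→6.
A2 = A1; e.g. 1 (Evader) can still go to 3. Fixed point.
5 enters the attractor at level 1, so Pursuer can force the target in 1 move from there.

1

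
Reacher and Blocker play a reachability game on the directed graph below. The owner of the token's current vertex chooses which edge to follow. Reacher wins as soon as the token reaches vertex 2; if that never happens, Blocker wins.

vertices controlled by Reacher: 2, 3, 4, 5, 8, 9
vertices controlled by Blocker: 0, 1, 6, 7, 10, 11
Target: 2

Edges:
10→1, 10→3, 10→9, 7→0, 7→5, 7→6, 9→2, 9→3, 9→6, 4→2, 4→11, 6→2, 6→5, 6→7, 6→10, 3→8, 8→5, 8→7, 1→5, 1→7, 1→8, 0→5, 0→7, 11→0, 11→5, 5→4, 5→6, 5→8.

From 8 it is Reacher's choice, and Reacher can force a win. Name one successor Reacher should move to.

5

A0 = {2}
A1: add {4, 9} — 4 (Reacher) has 4→2; 9 (Reacher) has 9→2.
A2: add {5} — 5 (Reacher) has 5→4.
A3: add {8} — 8 (Reacher) has 8→5.
A4: add {3} — 3 (Reacher) has 3→8.
A5 = A4; e.g. 0 (Blocker) can still go to 7. Fixed point.
From 8, successor 5 is in the attractor (rank 2); the other successor 7 is not.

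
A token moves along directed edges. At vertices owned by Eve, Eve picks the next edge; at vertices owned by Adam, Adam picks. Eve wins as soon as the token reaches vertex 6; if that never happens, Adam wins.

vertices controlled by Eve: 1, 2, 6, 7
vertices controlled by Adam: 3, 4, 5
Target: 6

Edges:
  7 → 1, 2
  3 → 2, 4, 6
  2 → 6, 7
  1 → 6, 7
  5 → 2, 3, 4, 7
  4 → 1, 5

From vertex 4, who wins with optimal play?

Adam

A0 = {6}
A1: add {1, 2} — 1 (Eve) has 1→6; 2 (Eve) has 2→6.
A2: add {7} — 7 (Eve) has 7→1.
A3 = A2; e.g. 3 (Adam) can still go to 4. Fixed point.
4 never enters the attractor, so Adam can avoid the target forever.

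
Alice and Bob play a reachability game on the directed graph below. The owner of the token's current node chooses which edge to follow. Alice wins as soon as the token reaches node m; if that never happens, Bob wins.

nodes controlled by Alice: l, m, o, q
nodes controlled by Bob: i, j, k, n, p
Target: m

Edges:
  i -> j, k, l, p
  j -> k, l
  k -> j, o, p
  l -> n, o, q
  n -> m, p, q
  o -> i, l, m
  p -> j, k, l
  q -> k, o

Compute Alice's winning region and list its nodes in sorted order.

l, m, o, q

A0 = {m}
A1: add {o} — o (Alice) has o→m.
A2: add {l, q} — l (Alice) has l→o; q (Alice) has q→o.
A3 = A2; e.g. i (Bob) can still go to j. Fixed point.
Alice's winning region = {l, m, o, q}.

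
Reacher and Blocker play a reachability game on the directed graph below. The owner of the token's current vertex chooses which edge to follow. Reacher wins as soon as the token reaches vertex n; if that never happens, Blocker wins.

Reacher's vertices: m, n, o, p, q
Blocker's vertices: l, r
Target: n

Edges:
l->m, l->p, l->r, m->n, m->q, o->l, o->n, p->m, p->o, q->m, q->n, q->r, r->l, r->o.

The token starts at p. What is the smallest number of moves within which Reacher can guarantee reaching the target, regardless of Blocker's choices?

2

A0 = {n}
A1: add {m, o, q} — m (Reacher) has m→n; o (Reacher) has o→n; q (Reacher) has q→n.
A2: add {p} — p (Reacher) has p→m.
A3 = A2; e.g. l (Blocker) can still go to r. Fixed point.
p enters the attractor at level 2, so Reacher can force the target in 2 moves from there.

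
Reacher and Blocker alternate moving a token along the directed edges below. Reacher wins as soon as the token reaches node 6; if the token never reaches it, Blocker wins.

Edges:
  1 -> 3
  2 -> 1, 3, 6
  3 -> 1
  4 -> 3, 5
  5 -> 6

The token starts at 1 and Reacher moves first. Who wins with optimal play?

Track states (vertex, player-to-move).
A0 = {(6,Reacher), (6,Blocker)}
A1: add {(2,Reacher), (5,Reacher), (5,Blocker)}.
A2: add {(4,Reacher)}.
A3 = A2; e.g. (1,Reacher) stays out. (1,Reacher) never enters ⇒ Blocker avoids the target.

Blocker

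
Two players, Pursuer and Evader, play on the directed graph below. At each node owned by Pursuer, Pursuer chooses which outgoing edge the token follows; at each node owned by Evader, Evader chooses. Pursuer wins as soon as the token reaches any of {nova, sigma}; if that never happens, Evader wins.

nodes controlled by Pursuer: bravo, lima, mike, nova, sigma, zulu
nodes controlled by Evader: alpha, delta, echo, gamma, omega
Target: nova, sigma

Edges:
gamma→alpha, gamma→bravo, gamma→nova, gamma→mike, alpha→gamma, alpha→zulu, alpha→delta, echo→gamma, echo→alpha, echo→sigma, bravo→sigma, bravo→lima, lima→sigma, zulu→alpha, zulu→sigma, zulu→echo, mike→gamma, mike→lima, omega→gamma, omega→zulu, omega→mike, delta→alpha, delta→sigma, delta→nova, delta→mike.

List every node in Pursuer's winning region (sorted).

bravo, lima, mike, nova, sigma, zulu

A0 = {nova, sigma}
A1: add {bravo, lima, zulu} — bravo (Pursuer) has bravo→sigma; lima (Pursuer) has lima→sigma; zulu (Pursuer) has zulu→sigma.
A2: add {mike} — mike (Pursuer) has mike→lima.
A3 = A2; e.g. gamma (Evader) can still go to alpha. Fixed point.
Pursuer's winning region = {bravo, lima, mike, nova, sigma, zulu}.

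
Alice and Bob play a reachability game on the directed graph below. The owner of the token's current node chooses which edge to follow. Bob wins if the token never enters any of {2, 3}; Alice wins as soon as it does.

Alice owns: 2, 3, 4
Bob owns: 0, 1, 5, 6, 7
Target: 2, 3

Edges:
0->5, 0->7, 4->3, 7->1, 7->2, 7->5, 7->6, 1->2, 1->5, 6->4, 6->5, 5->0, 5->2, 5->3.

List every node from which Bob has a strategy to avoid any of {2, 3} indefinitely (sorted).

A0 = {2, 3}
A1: add {4} — 4 (Alice) has 4→3.
A2 = A1; e.g. 0 (Bob) can still go to 5. Fixed point.
Alice's attractor = {2, 3, 4}; Bob avoids the target exactly from the complement.

0, 1, 5, 6, 7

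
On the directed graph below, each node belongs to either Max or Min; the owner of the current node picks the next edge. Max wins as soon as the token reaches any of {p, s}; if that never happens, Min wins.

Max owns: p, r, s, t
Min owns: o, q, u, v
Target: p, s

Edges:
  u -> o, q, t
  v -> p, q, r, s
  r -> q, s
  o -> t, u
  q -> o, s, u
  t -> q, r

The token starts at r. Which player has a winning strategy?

Max

A0 = {p, s}
A1: add {r} — r (Max) has r→s.
r ∈ A1, so Max can force the target.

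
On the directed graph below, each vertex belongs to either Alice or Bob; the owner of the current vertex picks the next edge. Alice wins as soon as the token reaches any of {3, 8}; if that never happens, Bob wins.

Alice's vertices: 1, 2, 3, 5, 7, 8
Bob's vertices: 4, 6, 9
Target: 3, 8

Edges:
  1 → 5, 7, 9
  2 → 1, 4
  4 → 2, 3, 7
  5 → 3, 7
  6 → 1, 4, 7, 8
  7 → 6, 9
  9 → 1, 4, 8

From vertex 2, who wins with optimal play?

Alice

A0 = {3, 8}
A1: add {5} — 5 (Alice) has 5→3.
A2: add {1} — 1 (Alice) has 1→5.
A3: add {2} — 2 (Alice) has 2→1.
A4 = A3; e.g. 4 (Bob) can still go to 7. Fixed point.
2 ∈ A3, so Alice can force the target.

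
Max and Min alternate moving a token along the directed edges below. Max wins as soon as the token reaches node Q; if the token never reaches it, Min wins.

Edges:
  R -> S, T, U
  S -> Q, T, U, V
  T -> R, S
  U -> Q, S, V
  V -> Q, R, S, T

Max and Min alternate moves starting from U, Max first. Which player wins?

Track states (vertex, player-to-move).
A0 = {(Q,Max), (Q,Min)}
A1: add {(S,Max), (U,Max), (V,Max)}.
(U,Max) ∈ A1 ⇒ Max forces the target.

Max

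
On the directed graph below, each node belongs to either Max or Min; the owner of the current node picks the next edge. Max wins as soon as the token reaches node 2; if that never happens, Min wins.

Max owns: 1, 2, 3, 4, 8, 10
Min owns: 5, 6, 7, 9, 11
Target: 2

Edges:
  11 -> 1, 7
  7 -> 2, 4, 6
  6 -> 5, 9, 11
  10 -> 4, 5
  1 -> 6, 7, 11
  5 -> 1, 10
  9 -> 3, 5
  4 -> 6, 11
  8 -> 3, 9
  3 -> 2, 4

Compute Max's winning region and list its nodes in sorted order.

2, 3, 8

A0 = {2}
A1: add {3} — 3 (Max) has 3→2.
A2: add {8} — 8 (Max) has 8→3.
A3 = A2; e.g. 1 (Max) has no edge into A2. Fixed point.
Max's winning region = {2, 3, 8}.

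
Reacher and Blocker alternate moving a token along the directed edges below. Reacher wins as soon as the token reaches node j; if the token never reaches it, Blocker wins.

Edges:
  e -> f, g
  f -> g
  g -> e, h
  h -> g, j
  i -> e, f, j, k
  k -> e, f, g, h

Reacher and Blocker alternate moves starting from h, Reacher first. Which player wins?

Reacher

Track states (vertex, player-to-move).
A0 = {(j,Reacher), (j,Blocker)}
A1: add {(h,Reacher), (i,Reacher)}.
(h,Reacher) ∈ A1 ⇒ Reacher forces the target.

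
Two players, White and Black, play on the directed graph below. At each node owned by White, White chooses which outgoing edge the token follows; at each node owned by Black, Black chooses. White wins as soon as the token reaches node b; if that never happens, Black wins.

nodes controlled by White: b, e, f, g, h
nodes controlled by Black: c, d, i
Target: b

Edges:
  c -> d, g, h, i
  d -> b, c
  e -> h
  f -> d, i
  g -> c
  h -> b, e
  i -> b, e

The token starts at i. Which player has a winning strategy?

White

A0 = {b}
A1: add {h} — h (White) has h→b.
A2: add {e} — e (White) has e→h.
A3: add {i} — i (Black): all of {b, e} already in.
i ∈ A3, so White can force the target.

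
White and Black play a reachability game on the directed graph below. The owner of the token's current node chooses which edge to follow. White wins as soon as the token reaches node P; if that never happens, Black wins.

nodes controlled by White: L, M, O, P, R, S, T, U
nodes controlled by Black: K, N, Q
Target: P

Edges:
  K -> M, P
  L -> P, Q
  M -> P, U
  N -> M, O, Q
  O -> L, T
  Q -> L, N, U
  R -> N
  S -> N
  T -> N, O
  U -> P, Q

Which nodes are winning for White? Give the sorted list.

K, L, M, O, P, T, U

A0 = {P}
A1: add {L, M, U} — L (White) has L→P; M (White) has M→P; U (White) has U→P.
A2: add {K, O} — K (Black): all of {M, P} already in; O (White) has O→L.
A3: add {T} — T (White) has T→O.
A4 = A3; e.g. N (Black) can still go to Q. Fixed point.
White's winning region = {K, L, M, O, P, T, U}.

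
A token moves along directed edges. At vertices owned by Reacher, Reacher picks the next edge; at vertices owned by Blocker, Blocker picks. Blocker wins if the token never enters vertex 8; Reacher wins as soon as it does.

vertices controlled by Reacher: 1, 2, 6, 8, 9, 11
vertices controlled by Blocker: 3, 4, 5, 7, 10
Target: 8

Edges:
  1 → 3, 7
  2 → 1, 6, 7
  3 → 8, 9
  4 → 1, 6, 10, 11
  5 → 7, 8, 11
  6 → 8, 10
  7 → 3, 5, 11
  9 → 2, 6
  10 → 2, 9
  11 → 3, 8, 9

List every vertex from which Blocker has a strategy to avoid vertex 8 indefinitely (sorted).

5, 7

A0 = {8}
A1: add {6, 11} — 6 (Reacher) has 6→8; 11 (Reacher) has 11→8.
A2: add {2, 9} — 2 (Reacher) has 2→6; 9 (Reacher) has 9→6.
A3: add {3, 10} — 3 (Blocker): all of {8, 9} already in; 10 (Blocker): all of {2, 9} already in.
A4: add {1} — 1 (Reacher) has 1→3.
A5: add {4} — 4 (Blocker): all of {1, 6, 10, 11} already in.
A6 = A5; e.g. 5 (Blocker) can still go to 7. Fixed point.
Reacher's attractor = {1, 2, 3, 4, 6, 8, 9, 10, 11}; Blocker avoids the target exactly from the complement.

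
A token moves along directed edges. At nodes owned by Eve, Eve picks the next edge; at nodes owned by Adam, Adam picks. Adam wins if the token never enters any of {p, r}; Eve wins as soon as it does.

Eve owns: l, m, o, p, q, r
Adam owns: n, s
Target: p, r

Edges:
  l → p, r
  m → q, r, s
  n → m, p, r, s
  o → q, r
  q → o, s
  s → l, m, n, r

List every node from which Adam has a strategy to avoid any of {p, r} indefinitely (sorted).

n, s

A0 = {p, r}
A1: add {l, m, o} — l (Eve) has l→p; m (Eve) has m→r; o (Eve) has o→r.
A2: add {q} — q (Eve) has q→o.
A3 = A2; e.g. n (Adam) can still go to s. Fixed point.
Eve's attractor = {l, m, o, p, q, r}; Adam avoids the target exactly from the complement.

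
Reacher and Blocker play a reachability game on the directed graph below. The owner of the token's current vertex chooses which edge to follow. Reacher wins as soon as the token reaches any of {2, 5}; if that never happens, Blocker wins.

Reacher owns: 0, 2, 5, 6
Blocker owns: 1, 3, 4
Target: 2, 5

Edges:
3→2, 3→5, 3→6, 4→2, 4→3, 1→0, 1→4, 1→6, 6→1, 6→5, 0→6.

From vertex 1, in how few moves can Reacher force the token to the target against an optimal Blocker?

A0 = {2, 5}
A1: add {6} — 6 (Reacher) has 6→5.
A2: add {0, 3} — 0 (Reacher) has 0→6; 3 (Blocker): all of {2, 5, 6} already in.
A3: add {4} — 4 (Blocker): all of {2, 3} already in.
A4: add {1} — 1 (Blocker): all of {0, 4, 6} already in.
A4 = all vertices. Fixed point.
1 enters the attractor at level 4, so Reacher can force the target in 4 moves from there.

4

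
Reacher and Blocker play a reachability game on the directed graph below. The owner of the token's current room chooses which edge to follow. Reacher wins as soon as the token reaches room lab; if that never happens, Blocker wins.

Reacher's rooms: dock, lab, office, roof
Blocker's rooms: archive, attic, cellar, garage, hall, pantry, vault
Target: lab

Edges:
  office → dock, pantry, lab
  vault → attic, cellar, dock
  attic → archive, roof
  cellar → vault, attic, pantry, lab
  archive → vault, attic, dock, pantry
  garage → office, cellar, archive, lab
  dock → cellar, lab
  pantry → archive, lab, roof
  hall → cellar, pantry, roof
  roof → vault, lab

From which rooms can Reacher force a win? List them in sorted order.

A0 = {lab}
A1: add {dock, office, roof} — office (Reacher) has office→lab; dock (Reacher) has dock→lab; roof (Reacher) has roof→lab.
A2 = A1; e.g. vault (Blocker) can still go to attic. Fixed point.
Reacher's winning region = {dock, lab, office, roof}.

dock, lab, office, roof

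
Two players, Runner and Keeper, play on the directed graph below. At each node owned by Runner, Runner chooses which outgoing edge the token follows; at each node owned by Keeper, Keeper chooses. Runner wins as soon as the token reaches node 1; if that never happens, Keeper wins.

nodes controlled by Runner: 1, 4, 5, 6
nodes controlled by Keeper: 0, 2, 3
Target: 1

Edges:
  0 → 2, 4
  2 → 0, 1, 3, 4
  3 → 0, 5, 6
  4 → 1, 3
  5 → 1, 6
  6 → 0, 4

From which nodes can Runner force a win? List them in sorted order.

1, 4, 5, 6

A0 = {1}
A1: add {4, 5} — 4 (Runner) has 4→1; 5 (Runner) has 5→1.
A2: add {6} — 6 (Runner) has 6→4.
A3 = A2; e.g. 0 (Keeper) can still go to 2. Fixed point.
Runner's winning region = {1, 4, 5, 6}.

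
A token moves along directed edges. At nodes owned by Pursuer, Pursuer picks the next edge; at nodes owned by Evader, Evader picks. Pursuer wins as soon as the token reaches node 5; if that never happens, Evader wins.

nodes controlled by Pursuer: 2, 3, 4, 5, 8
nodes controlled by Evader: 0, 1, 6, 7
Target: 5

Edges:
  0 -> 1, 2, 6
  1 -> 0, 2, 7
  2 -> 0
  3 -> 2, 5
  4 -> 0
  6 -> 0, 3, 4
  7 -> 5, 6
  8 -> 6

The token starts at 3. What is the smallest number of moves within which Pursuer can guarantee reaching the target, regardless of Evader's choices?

1

A0 = {5}
A1: add {3} — 3 (Pursuer) has 3→5.
A2 = A1; e.g. 0 (Evader) can still go to 1. Fixed point.
3 enters the attractor at level 1, so Pursuer can force the target in 1 move from there.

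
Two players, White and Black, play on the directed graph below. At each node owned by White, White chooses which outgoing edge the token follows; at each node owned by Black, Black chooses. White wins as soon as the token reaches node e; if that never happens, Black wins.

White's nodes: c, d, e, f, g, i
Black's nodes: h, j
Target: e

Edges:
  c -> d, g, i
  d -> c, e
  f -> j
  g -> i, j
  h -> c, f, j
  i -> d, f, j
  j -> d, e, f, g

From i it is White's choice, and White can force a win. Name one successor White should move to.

A0 = {e}
A1: add {d} — d (White) has d→e.
A2: add {c, i} — c (White) has c→d; i (White) has i→d.
A3: add {g} — g (White) has g→i.
A4 = A3; e.g. f (White) has no edge into A3. Fixed point.
From i, successor d is in the attractor (rank 1); the other successors f, j are not.

d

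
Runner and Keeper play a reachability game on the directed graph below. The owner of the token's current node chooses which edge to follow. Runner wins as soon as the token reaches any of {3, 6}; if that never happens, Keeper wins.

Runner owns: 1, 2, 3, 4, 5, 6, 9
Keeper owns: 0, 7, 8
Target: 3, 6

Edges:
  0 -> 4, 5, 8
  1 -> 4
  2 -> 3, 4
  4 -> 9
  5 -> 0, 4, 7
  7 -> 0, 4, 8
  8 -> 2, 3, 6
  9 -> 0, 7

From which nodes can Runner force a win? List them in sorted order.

A0 = {3, 6}
A1: add {2} — 2 (Runner) has 2→3.
A2: add {8} — 8 (Keeper): all of {2, 3, 6} already in.
A3 = A2; e.g. 0 (Keeper) can still go to 4. Fixed point.
Runner's winning region = {2, 3, 6, 8}.

2, 3, 6, 8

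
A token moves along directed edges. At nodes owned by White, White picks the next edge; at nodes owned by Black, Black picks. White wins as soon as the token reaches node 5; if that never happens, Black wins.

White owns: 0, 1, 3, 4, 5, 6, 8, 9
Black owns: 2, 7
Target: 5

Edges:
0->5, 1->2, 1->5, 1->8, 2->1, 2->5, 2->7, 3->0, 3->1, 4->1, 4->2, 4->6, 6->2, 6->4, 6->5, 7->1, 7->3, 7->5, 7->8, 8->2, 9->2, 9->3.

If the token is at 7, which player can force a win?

A0 = {5}
A1: add {0, 1, 6} — 0 (White) has 0→5; 1 (White) has 1→5; 6 (White) has 6→5.
A2: add {3, 4} — 3 (White) has 3→0; 4 (White) has 4→1.
A3: add {9} — 9 (White) has 9→3.
A4 = A3; e.g. 2 (Black) can still go to 7. Fixed point.
7 never enters the attractor, so Black can avoid the target forever.

Black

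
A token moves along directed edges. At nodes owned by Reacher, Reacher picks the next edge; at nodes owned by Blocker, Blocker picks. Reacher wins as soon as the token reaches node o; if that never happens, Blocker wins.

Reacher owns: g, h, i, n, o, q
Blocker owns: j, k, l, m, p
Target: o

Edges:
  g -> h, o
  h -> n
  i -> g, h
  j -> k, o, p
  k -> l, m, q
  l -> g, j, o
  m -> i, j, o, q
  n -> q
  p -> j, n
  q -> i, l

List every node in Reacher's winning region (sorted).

g, h, i, n, o, q

A0 = {o}
A1: add {g} — g (Reacher) has g→o.
A2: add {i} — i (Reacher) has i→g.
A3: add {q} — q (Reacher) has q→i.
A4: add {n} — n (Reacher) has n→q.
A5: add {h} — h (Reacher) has h→n.
A6 = A5; e.g. j (Blocker) can still go to k. Fixed point.
Reacher's winning region = {g, h, i, n, o, q}.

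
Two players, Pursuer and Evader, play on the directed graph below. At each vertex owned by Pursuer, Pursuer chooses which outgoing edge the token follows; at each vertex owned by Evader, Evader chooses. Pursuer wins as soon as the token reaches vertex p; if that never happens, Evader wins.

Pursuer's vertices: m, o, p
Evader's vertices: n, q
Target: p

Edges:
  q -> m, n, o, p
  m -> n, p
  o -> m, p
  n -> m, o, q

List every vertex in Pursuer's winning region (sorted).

m, o, p

A0 = {p}
A1: add {m, o} — m (Pursuer) has m→p; o (Pursuer) has o→p.
A2 = A1; e.g. n (Evader) can still go to q. Fixed point.
Pursuer's winning region = {m, o, p}.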